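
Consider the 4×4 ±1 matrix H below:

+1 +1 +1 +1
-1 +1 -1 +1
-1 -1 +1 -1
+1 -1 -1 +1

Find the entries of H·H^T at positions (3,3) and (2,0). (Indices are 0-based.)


Row 0 of H: [1, 1, 1, 1].
Row 2 of H: [-1, -1, 1, -1].
Row 3 of H: [1, -1, -1, 1].
(H·H^T)[3][3] = Σ_j H[3][j]·H[3][j] = (1)² + (-1)² + (-1)² + (1)² = 1 + 1 + 1 + 1 = 4.
(H·H^T)[2][0] = Σ_j H[2][j]·H[0][j] = (-1)·(1) + (-1)·(1) + (1)·(1) + (-1)·(1) = -1 + -1 + 1 + -1 = -2.
Rows 2 and 0 are not orthogonal (dot product = -2 ≠ 0), so H is not a Hadamard matrix.

(3,3) entry = 4; (2,0) entry = -2.


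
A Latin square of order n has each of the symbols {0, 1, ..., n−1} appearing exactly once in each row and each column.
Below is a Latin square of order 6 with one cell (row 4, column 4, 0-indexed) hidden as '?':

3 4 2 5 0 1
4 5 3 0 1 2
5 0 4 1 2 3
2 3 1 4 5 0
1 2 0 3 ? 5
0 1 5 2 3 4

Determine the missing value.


Row 4 contains symbols [0, 1, 2, 3, 5] — missing [4].
Column 4 contains symbols [0, 1, 2, 3, 5] — missing [4].
The missing symbol must appear in both missing sets; intersection = [4].
Therefore the hidden value is 4.

Missing value = 4.


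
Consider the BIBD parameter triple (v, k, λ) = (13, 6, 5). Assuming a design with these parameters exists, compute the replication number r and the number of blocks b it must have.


Any 2-(v, k, λ) BIBD satisfies two necessary conditions:
  (i)  Each point sits in r blocks, and counting incidences through any fixed point gives r(k − 1) = λ(v − 1), so r = λ(v − 1)/(k − 1).
  (ii) Total incidences bk = vr, so b = vr/k.
Step 1: r = λ(v − 1)/(k − 1) = 5·(13 − 1)/(6 − 1) = 5·12/5 = 60/5 = 12.
Step 2: b = vr/k = 13·12/6 = 156/6 = 26.
Check integrality: r = 12 ∈ Z ✓, b = 26 ∈ Z ✓.
(These identities are necessary conditions: they determine r and b for any design with these parameters, but do not by themselves prove that one exists.)

r = 12, b = 26.


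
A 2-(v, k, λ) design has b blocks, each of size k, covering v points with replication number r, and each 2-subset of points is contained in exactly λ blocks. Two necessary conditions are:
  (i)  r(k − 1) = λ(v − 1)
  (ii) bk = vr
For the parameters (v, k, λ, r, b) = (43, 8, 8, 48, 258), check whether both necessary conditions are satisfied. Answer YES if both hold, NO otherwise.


Condition (i): r(k − 1) = 48·7 = 336; λ(v − 1) = 8·42 = 336. Match? YES.
Condition (ii): bk = 258·8 = 2064; vr = 43·48 = 2064. Match? YES.
Both conditions hold? YES.

YES


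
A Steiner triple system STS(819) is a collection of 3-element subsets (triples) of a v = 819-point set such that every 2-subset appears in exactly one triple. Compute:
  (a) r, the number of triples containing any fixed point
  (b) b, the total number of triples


An STS(v) is a 2-(v, 3, 1) BIBD: block size k = 3, λ = 1.
Replication: r(k − 1) = λ(v − 1) ⇒ r·2 = 819 − 1 = 818 ⇒ r = 409.
Block count: b = v(v − 1)/6 = 819·818/6 = 669942/6 = 111657.

r = 409, b = 111657.


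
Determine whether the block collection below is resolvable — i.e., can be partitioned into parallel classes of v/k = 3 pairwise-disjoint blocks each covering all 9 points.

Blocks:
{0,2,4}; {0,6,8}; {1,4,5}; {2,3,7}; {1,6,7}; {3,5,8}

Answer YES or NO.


v = 9, block size k = 3, number of blocks = 6.
For resolvability, blocks must partition into parallel classes of size v/k = 3.
Total blocks must therefore be a multiple of 3: 6 = 3·2 + 0 ⇒ divisible ✓.
Greedy packing gives 2 candidate class(es). Each should be a full parallel class (size 3, covers all 9 points).
  Class 1 (3 blocks): {0,2,4}; {1,6,7}; {3,5,8}. Points covered: [0, 1, 2, 3, 4, 5, 6, 7, 8].
  Class 2 (3 blocks): {0,6,8}; {1,4,5}; {2,3,7}. Points covered: [0, 1, 2, 3, 4, 5, 6, 7, 8].
All classes full (size 3)? YES. All classes cover every point? YES.
Resolvable? YES.

YES


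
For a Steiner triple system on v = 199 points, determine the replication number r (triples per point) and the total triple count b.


An STS(v) is a 2-(v, 3, 1) BIBD: block size k = 3, λ = 1.
Replication: r(k − 1) = λ(v − 1) ⇒ r·2 = 199 − 1 = 198 ⇒ r = 99.
Block count: b = v(v − 1)/6 = 199·198/6 = 39402/6 = 6567.

r = 99, b = 6567.


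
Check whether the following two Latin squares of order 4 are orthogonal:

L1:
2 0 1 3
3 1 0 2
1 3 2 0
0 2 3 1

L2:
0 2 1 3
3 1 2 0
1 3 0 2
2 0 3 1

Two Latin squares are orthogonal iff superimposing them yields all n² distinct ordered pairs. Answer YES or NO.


Form the n² = 16 superimposed pairs (L1[i][j], L2[i][j]), row by row (rows and columns indexed from 0):
row 0: (2,0) (0,2) (1,1) (3,3)
row 1: (3,3) (1,1) (0,2) (2,0)
row 2: (1,1) (3,3) (2,0) (0,2)
row 3: (0,2) (2,0) (3,3) (1,1)
Orthogonality requires all 16 pairs distinct.
But the pair (3,3) repeats: cell (0,3) has L1 = 3, L2 = 3, and cell (1,0) has L1 = 3, L2 = 3.
A repeated pair means some other pair never occurs (only 4 distinct pairs out of 16), so the squares are not orthogonal.
Conclusion: NO.

NO


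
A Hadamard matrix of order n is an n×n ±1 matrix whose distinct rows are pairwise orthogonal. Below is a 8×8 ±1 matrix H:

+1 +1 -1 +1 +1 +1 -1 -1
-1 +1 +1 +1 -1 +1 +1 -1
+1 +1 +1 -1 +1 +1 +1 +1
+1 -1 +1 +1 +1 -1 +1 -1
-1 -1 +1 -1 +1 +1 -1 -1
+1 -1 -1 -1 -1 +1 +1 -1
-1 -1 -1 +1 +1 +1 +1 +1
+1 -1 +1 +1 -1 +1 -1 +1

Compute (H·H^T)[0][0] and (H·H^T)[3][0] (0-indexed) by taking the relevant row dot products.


Row 0 of H: [1, 1, -1, 1, 1, 1, -1, -1].
Row 3 of H: [1, -1, 1, 1, 1, -1, 1, -1].
(H·H^T)[0][0] = Σ_j H[0][j]·H[0][j] = (1)² + (1)² + (-1)² + (1)² + (1)² + (1)² + (-1)² + (-1)² = 1 + 1 + 1 + 1 + 1 + 1 + 1 + 1 = 8.
(H·H^T)[3][0] = Σ_j H[3][j]·H[0][j] = (1)·(1) + (-1)·(1) + (1)·(-1) + (1)·(1) + (1)·(1) + (-1)·(1) + (1)·(-1) + (-1)·(-1) = 1 + -1 + -1 + 1 + 1 + -1 + -1 + 1 = 0.
So rows 3 and 0 are orthogonal; the diagonal entry equals n = 8.

(0,0) entry = 8; (3,0) entry = 0.


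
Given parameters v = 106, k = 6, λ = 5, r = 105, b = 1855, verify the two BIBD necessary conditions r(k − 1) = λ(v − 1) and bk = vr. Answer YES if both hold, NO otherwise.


Condition (i): r(k − 1) = 105·5 = 525; λ(v − 1) = 5·105 = 525. Match? YES.
Condition (ii): bk = 1855·6 = 11130; vr = 106·105 = 11130. Match? YES.
Both conditions hold? YES.

YES


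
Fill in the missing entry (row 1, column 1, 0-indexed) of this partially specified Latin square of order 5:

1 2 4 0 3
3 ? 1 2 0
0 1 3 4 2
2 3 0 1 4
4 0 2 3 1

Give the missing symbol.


Row 1 contains symbols [0, 1, 2, 3] — missing [4].
Column 1 contains symbols [0, 1, 2, 3] — missing [4].
The missing symbol must appear in both missing sets; intersection = [4].
Therefore the hidden value is 4.

Missing value = 4.


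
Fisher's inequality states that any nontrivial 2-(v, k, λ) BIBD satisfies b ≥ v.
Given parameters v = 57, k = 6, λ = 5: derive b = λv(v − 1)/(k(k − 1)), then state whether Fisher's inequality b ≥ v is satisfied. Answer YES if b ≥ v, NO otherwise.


r = λ(v − 1)/(k − 1) = 5·56/5 = 56.
b = vr/k = 57·56/6 = 532.
Fisher's inequality: b ≥ v ⇔ 532 ≥ 57? YES.

YES


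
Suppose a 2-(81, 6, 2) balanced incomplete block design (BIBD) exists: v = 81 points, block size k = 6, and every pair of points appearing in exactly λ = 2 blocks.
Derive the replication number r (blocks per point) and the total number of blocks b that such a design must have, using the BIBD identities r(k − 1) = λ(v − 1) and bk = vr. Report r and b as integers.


Any 2-(v, k, λ) BIBD satisfies two necessary conditions:
  (i)  Each point sits in r blocks, and counting incidences through any fixed point gives r(k − 1) = λ(v − 1), so r = λ(v − 1)/(k − 1).
  (ii) Total incidences bk = vr, so b = vr/k.
Step 1: r = λ(v − 1)/(k − 1) = 2·(81 − 1)/(6 − 1) = 2·80/5 = 160/5 = 32.
Step 2: b = vr/k = 81·32/6 = 2592/6 = 432.
Check integrality: r = 32 ∈ Z ✓, b = 432 ∈ Z ✓.
(These identities are necessary conditions: they determine r and b for any design with these parameters, but do not by themselves prove that one exists.)

r = 32, b = 432.


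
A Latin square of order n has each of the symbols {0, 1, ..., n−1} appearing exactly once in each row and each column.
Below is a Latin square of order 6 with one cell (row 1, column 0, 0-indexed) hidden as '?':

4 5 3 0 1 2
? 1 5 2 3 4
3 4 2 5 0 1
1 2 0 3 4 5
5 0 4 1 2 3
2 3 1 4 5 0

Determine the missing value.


Row 1 contains symbols [1, 2, 3, 4, 5] — missing [0].
Column 0 contains symbols [1, 2, 3, 4, 5] — missing [0].
The missing symbol must appear in both missing sets; intersection = [0].
Therefore the hidden value is 0.

Missing value = 0.


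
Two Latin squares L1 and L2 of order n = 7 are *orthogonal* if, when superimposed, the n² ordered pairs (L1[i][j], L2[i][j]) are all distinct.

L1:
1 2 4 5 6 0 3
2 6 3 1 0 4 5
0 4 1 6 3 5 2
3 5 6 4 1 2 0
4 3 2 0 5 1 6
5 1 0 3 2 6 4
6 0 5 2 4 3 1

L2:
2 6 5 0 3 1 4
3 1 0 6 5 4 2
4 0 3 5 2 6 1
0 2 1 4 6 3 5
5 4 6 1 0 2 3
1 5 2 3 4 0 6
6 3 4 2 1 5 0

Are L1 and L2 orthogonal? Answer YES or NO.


Form the n² = 49 superimposed pairs (L1[i][j], L2[i][j]), row by row (rows and columns indexed from 0):
row 0: (1,2) (2,6) (4,5) (5,0) (6,3) (0,1) (3,4)
row 1: (2,3) (6,1) (3,0) (1,6) (0,5) (4,4) (5,2)
row 2: (0,4) (4,0) (1,3) (6,5) (3,2) (5,6) (2,1)
row 3: (3,0) (5,2) (6,1) (4,4) (1,6) (2,3) (0,5)
row 4: (4,5) (3,4) (2,6) (0,1) (5,0) (1,2) (6,3)
row 5: (5,1) (1,5) (0,2) (3,3) (2,4) (6,0) (4,6)
row 6: (6,6) (0,3) (5,4) (2,2) (4,1) (3,5) (1,0)
Orthogonality requires all 49 pairs distinct.
But the pair (3,0) repeats: cell (1,2) has L1 = 3, L2 = 0, and cell (3,0) has L1 = 3, L2 = 0.
A repeated pair means some other pair never occurs (only 35 distinct pairs out of 49), so the squares are not orthogonal.
Conclusion: NO.

NO


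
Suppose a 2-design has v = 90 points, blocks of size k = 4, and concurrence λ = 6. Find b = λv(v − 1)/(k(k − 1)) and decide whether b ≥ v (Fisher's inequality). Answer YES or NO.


r = λ(v − 1)/(k − 1) = 6·89/3 = 178.
b = vr/k = 90·178/4 = 4005.
Fisher's inequality: b ≥ v ⇔ 4005 ≥ 90? YES.

YES


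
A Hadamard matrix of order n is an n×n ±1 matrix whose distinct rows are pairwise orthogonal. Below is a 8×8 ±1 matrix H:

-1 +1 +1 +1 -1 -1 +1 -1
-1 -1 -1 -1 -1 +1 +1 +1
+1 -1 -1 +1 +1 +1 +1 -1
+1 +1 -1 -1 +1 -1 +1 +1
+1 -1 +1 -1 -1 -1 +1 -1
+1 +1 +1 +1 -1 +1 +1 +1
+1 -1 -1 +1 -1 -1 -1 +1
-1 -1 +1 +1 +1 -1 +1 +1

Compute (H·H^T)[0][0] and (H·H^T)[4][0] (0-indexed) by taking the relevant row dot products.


Row 0 of H: [-1, 1, 1, 1, -1, -1, 1, -1].
Row 4 of H: [1, -1, 1, -1, -1, -1, 1, -1].
(H·H^T)[0][0] = Σ_j H[0][j]·H[0][j] = (-1)² + (1)² + (1)² + (1)² + (-1)² + (-1)² + (1)² + (-1)² = 1 + 1 + 1 + 1 + 1 + 1 + 1 + 1 = 8.
(H·H^T)[4][0] = Σ_j H[4][j]·H[0][j] = (1)·(-1) + (-1)·(1) + (1)·(1) + (-1)·(1) + (-1)·(-1) + (-1)·(-1) + (1)·(1) + (-1)·(-1) = -1 + -1 + 1 + -1 + 1 + 1 + 1 + 1 = 2.
Rows 4 and 0 are not orthogonal (dot product = 2 ≠ 0), so H is not a Hadamard matrix.

(0,0) entry = 8; (4,0) entry = 2.


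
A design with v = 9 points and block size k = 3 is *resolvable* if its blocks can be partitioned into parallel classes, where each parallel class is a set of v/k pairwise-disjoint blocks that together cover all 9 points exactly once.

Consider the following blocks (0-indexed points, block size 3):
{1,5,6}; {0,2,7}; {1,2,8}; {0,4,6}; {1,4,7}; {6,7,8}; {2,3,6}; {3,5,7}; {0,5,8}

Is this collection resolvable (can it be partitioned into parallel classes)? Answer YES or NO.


v = 9, block size k = 3, number of blocks = 9.
For resolvability, blocks must partition into parallel classes of size v/k = 3.
Total blocks must therefore be a multiple of 3: 9 = 3·3 + 0 ⇒ divisible ✓.
Consider block {1,5,6}. The only other block(s) in the collection disjoint from it are {0,2,7} — just 1 block(s). Any parallel class containing {1,5,6} would need 2 other blocks each disjoint from it, so no parallel class of size 3 can contain {1,5,6}.
Since every block must belong to some parallel class in a resolution, the collection cannot be partitioned into parallel classes.
Resolvable? NO.

NO


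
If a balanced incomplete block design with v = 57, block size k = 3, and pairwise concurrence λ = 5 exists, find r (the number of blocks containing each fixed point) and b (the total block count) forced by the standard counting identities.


Any 2-(v, k, λ) BIBD satisfies two necessary conditions:
  (i)  Each point sits in r blocks, and counting incidences through any fixed point gives r(k − 1) = λ(v − 1), so r = λ(v − 1)/(k − 1).
  (ii) Total incidences bk = vr, so b = vr/k.
Step 1: r = λ(v − 1)/(k − 1) = 5·(57 − 1)/(3 − 1) = 5·56/2 = 280/2 = 140.
Step 2: b = vr/k = 57·140/3 = 7980/3 = 2660.
Check integrality: r = 140 ∈ Z ✓, b = 2660 ∈ Z ✓.
(These identities are necessary conditions: they determine r and b for any design with these parameters, but do not by themselves prove that one exists.)

r = 140, b = 2660.


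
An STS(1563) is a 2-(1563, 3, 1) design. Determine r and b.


An STS(v) is a 2-(v, 3, 1) BIBD: block size k = 3, λ = 1.
Replication: r(k − 1) = λ(v − 1) ⇒ r·2 = 1563 − 1 = 1562 ⇒ r = 781.
Block count: bk = vr ⇒ b·3 = 1563·781 = 1220703 ⇒ b = 406901.
(Check via b = v(v − 1)/6 = 1563·1562/6 = 2441406/6 = 406901.)

r = 781, b = 406901.


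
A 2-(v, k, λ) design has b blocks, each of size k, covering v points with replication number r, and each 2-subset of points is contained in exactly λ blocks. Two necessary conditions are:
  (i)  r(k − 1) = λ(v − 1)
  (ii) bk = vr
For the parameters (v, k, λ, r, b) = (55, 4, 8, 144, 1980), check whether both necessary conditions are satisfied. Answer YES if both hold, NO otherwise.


Condition (i): r(k − 1) = 144·3 = 432; λ(v − 1) = 8·54 = 432. Match? YES.
Condition (ii): bk = 1980·4 = 7920; vr = 55·144 = 7920. Match? YES.
Both conditions hold? YES.

YES


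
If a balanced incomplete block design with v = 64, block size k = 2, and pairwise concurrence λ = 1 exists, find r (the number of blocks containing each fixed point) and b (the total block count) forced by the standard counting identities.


Any 2-(v, k, λ) BIBD satisfies two necessary conditions:
  (i)  Each point sits in r blocks, and counting incidences through any fixed point gives r(k − 1) = λ(v − 1), so r = λ(v − 1)/(k − 1).
  (ii) Total incidences bk = vr, so b = vr/k.
Step 1: r = λ(v − 1)/(k − 1) = 1·(64 − 1)/(2 − 1) = 1·63/1 = 63/1 = 63.
Step 2: b = vr/k = 64·63/2 = 4032/2 = 2016.
Check integrality: r = 63 ∈ Z ✓, b = 2016 ∈ Z ✓.
(These identities are necessary conditions: they determine r and b for any design with these parameters, but do not by themselves prove that one exists.)

r = 63, b = 2016.


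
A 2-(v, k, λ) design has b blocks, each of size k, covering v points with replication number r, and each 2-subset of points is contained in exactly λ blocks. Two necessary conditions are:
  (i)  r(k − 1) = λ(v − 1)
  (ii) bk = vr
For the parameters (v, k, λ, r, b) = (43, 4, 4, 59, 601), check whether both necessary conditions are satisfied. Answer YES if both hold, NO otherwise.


Condition (i): r(k − 1) = 59·3 = 177; λ(v − 1) = 4·42 = 168. Match? NO.
Condition (ii): bk = 601·4 = 2404; vr = 43·59 = 2537. Match? NO.
Both conditions hold? NO.

NO


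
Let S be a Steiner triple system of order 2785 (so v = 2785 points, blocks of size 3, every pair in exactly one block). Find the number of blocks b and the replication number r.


An STS(v) is a 2-(v, 3, 1) BIBD: block size k = 3, λ = 1.
Replication: r(k − 1) = λ(v − 1) ⇒ r·2 = 2785 − 1 = 2784 ⇒ r = 1392.
Block count: b = v(v − 1)/6 = 2785·2784/6 = 7753440/6 = 1292240.
(Check via bk = vr: 1292240·3 = 3876720 = 2785·1392 = 3876720 ✓.)

r = 1392, b = 1292240.


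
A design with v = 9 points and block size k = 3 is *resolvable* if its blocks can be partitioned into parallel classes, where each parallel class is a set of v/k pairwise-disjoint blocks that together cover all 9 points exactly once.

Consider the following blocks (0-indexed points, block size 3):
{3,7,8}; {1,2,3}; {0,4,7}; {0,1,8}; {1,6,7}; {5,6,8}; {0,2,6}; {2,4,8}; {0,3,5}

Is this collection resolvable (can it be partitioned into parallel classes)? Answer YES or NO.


v = 9, block size k = 3, number of blocks = 9.
For resolvability, blocks must partition into parallel classes of size v/k = 3.
Total blocks must therefore be a multiple of 3: 9 = 3·3 + 0 ⇒ divisible ✓.
Consider block {3,7,8}. The only other block(s) in the collection disjoint from it are {0,2,6} — just 1 block(s). Any parallel class containing {3,7,8} would need 2 other blocks each disjoint from it, so no parallel class of size 3 can contain {3,7,8}.
Since every block must belong to some parallel class in a resolution, the collection cannot be partitioned into parallel classes.
Resolvable? NO.

NO


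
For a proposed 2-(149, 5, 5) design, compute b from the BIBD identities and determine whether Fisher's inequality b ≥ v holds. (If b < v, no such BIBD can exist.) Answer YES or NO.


r = λ(v − 1)/(k − 1) = 5·148/4 = 185.
b = vr/k = 149·185/5 = 5513.
Fisher's inequality: b ≥ v ⇔ 5513 ≥ 149? YES.

YES


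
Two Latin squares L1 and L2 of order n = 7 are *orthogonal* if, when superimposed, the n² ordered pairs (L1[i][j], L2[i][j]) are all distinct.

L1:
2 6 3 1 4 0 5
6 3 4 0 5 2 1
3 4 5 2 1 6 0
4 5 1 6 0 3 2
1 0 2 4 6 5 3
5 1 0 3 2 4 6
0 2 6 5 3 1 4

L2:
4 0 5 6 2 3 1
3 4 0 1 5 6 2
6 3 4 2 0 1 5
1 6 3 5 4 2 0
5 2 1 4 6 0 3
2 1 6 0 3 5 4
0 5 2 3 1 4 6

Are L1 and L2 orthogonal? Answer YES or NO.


Form the n² = 49 superimposed pairs (L1[i][j], L2[i][j]), row by row (rows and columns indexed from 0):
row 0: (2,4) (6,0) (3,5) (1,6) (4,2) (0,3) (5,1)
row 1: (6,3) (3,4) (4,0) (0,1) (5,5) (2,6) (1,2)
row 2: (3,6) (4,3) (5,4) (2,2) (1,0) (6,1) (0,5)
row 3: (4,1) (5,6) (1,3) (6,5) (0,4) (3,2) (2,0)
row 4: (1,5) (0,2) (2,1) (4,4) (6,6) (5,0) (3,3)
row 5: (5,2) (1,1) (0,6) (3,0) (2,3) (4,5) (6,4)
row 6: (0,0) (2,5) (6,2) (5,3) (3,1) (1,4) (4,6)
Orthogonality requires all 49 pairs distinct.
Check by first coordinate: for each symbol s of L1, list the L2 entries in the n cells where L1 = s; they must all differ.
  L1 = 0: L2 entries (in reading order) 3, 1, 5, 4, 2, 6, 0 — all 7 distinct ✓
  L1 = 1: L2 entries (in reading order) 6, 2, 0, 3, 5, 1, 4 — all 7 distinct ✓
  L1 = 2: L2 entries (in reading order) 4, 6, 2, 0, 1, 3, 5 — all 7 distinct ✓
  L1 = 3: L2 entries (in reading order) 5, 4, 6, 2, 3, 0, 1 — all 7 distinct ✓
  L1 = 4: L2 entries (in reading order) 2, 0, 3, 1, 4, 5, 6 — all 7 distinct ✓
  L1 = 5: L2 entries (in reading order) 1, 5, 4, 6, 0, 2, 3 — all 7 distinct ✓
  L1 = 6: L2 entries (in reading order) 0, 3, 1, 5, 6, 4, 2 — all 7 distinct ✓
Every symbol of L1 meets every symbol of L2 exactly once, so all 49 pairs are distinct (49 of 49).
Conclusion: YES.

YES


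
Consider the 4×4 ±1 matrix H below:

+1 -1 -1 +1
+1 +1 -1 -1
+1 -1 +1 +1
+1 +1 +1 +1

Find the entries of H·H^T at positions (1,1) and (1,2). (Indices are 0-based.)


Row 1 of H: [1, 1, -1, -1].
Row 2 of H: [1, -1, 1, 1].
(H·H^T)[1][1] = Σ_j H[1][j]·H[1][j] = (1)² + (1)² + (-1)² + (-1)² = 1 + 1 + 1 + 1 = 4.
(H·H^T)[1][2] = Σ_j H[1][j]·H[2][j] = (1)·(1) + (1)·(-1) + (-1)·(1) + (-1)·(1) = 1 + -1 + -1 + -1 = -2.
Rows 1 and 2 are not orthogonal (dot product = -2 ≠ 0), so H is not a Hadamard matrix.

(1,1) entry = 4; (1,2) entry = -2.


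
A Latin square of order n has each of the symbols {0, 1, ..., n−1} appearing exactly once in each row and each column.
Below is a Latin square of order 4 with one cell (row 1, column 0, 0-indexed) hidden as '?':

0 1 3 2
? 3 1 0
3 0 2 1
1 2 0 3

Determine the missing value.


Row 1 contains symbols [0, 1, 3] — missing [2].
Column 0 contains symbols [0, 1, 3] — missing [2].
The missing symbol must appear in both missing sets; intersection = [2].
Therefore the hidden value is 2.

Missing value = 2.


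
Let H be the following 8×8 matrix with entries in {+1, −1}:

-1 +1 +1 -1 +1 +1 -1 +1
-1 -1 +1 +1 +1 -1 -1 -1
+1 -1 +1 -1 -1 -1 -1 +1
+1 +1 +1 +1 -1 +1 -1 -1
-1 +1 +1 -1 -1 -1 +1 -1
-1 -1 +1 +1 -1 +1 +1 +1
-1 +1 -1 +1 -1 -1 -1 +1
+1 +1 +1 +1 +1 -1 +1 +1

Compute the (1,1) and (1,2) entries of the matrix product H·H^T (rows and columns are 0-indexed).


Row 1 of H: [-1, -1, 1, 1, 1, -1, -1, -1].
Row 2 of H: [1, -1, 1, -1, -1, -1, -1, 1].
(H·H^T)[1][1] = Σ_j H[1][j]·H[1][j] = (-1)² + (-1)² + (1)² + (1)² + (1)² + (-1)² + (-1)² + (-1)² = 1 + 1 + 1 + 1 + 1 + 1 + 1 + 1 = 8.
(H·H^T)[1][2] = Σ_j H[1][j]·H[2][j] = (-1)·(1) + (-1)·(-1) + (1)·(1) + (1)·(-1) + (1)·(-1) + (-1)·(-1) + (-1)·(-1) + (-1)·(1) = -1 + 1 + 1 + -1 + -1 + 1 + 1 + -1 = 0.
So rows 1 and 2 are orthogonal; the diagonal entry equals n = 8.

(1,1) entry = 8; (1,2) entry = 0.


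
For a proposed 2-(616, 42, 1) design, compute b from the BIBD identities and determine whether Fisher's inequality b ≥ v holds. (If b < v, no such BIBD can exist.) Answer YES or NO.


r = λ(v − 1)/(k − 1) = 1·615/41 = 15.
b = vr/k = 616·15/42 = 220.
Fisher's inequality: b ≥ v ⇔ 220 ≥ 616? NO.

NO


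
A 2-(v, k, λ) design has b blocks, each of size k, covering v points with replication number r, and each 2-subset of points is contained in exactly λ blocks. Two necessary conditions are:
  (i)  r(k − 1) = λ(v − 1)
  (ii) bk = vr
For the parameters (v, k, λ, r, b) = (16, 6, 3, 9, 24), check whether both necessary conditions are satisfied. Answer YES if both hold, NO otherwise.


Condition (i): r(k − 1) = 9·5 = 45; λ(v − 1) = 3·15 = 45. Match? YES.
Condition (ii): bk = 24·6 = 144; vr = 16·9 = 144. Match? YES.
Both conditions hold? YES.

YES


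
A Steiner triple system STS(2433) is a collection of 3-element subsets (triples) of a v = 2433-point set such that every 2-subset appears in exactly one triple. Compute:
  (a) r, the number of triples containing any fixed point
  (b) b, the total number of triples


An STS(v) is a 2-(v, 3, 1) BIBD: block size k = 3, λ = 1.
Replication: r(k − 1) = λ(v − 1) ⇒ r·2 = 2433 − 1 = 2432 ⇒ r = 1216.
Block count: b = v(v − 1)/6 = 2433·2432/6 = 5917056/6 = 986176.

r = 1216, b = 986176.


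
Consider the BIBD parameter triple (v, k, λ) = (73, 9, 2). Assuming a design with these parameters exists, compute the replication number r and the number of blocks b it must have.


Any 2-(v, k, λ) BIBD satisfies two necessary conditions:
  (i)  Each point sits in r blocks, and counting incidences through any fixed point gives r(k − 1) = λ(v − 1), so r = λ(v − 1)/(k − 1).
  (ii) Total incidences bk = vr, so b = vr/k.
Step 1: r = λ(v − 1)/(k − 1) = 2·(73 − 1)/(9 − 1) = 2·72/8 = 144/8 = 18.
Step 2: b = vr/k = 73·18/9 = 1314/9 = 146.
Check integrality: r = 18 ∈ Z ✓, b = 146 ∈ Z ✓.
(These identities are necessary conditions: they determine r and b for any design with these parameters, but do not by themselves prove that one exists.)

r = 18, b = 146.


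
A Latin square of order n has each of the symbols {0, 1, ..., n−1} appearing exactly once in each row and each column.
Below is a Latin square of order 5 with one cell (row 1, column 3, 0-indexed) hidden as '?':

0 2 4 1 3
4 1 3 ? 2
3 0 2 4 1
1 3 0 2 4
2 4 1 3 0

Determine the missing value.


Row 1 contains symbols [1, 2, 3, 4] — missing [0].
Column 3 contains symbols [1, 2, 3, 4] — missing [0].
The missing symbol must appear in both missing sets; intersection = [0].
Therefore the hidden value is 0.

Missing value = 0.


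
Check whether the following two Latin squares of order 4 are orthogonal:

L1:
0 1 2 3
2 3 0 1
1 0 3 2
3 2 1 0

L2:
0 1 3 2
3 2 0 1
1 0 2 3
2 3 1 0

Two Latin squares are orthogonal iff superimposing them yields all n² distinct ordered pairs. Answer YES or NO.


Form the n² = 16 superimposed pairs (L1[i][j], L2[i][j]), row by row (rows and columns indexed from 0):
row 0: (0,0) (1,1) (2,3) (3,2)
row 1: (2,3) (3,2) (0,0) (1,1)
row 2: (1,1) (0,0) (3,2) (2,3)
row 3: (3,2) (2,3) (1,1) (0,0)
Orthogonality requires all 16 pairs distinct.
But the pair (2,3) repeats: cell (0,2) has L1 = 2, L2 = 3, and cell (1,0) has L1 = 2, L2 = 3.
A repeated pair means some other pair never occurs (only 4 distinct pairs out of 16), so the squares are not orthogonal.
Conclusion: NO.

NO


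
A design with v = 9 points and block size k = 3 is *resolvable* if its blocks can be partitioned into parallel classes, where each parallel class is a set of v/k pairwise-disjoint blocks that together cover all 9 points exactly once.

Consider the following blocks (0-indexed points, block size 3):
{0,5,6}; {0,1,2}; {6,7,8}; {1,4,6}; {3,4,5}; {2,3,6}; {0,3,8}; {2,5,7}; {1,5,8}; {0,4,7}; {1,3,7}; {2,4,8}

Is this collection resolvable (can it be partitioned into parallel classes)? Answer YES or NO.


v = 9, block size k = 3, number of blocks = 12.
For resolvability, blocks must partition into parallel classes of size v/k = 3.
Total blocks must therefore be a multiple of 3: 12 = 3·4 + 0 ⇒ divisible ✓.
Greedy packing gives 4 candidate class(es). Each should be a full parallel class (size 3, covers all 9 points).
  Class 1 (3 blocks): {0,5,6}; {1,3,7}; {2,4,8}. Points covered: [0, 1, 2, 3, 4, 5, 6, 7, 8].
  Class 2 (3 blocks): {0,1,2}; {6,7,8}; {3,4,5}. Points covered: [0, 1, 2, 3, 4, 5, 6, 7, 8].
  Class 3 (3 blocks): {1,4,6}; {0,3,8}; {2,5,7}. Points covered: [0, 1, 2, 3, 4, 5, 6, 7, 8].
  Class 4 (3 blocks): {2,3,6}; {1,5,8}; {0,4,7}. Points covered: [0, 1, 2, 3, 4, 5, 6, 7, 8].
All classes full (size 3)? YES. All classes cover every point? YES.
Resolvable? YES.

YES


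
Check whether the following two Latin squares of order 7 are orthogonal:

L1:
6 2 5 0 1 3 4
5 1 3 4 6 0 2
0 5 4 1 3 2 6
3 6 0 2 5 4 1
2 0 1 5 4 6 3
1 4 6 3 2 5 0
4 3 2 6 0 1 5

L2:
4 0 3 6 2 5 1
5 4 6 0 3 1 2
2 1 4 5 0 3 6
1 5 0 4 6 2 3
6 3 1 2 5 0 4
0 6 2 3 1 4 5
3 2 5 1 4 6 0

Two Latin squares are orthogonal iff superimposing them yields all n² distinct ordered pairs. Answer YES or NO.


Form the n² = 49 superimposed pairs (L1[i][j], L2[i][j]), row by row (rows and columns indexed from 0):
row 0: (6,4) (2,0) (5,3) (0,6) (1,2) (3,5) (4,1)
row 1: (5,5) (1,4) (3,6) (4,0) (6,3) (0,1) (2,2)
row 2: (0,2) (5,1) (4,4) (1,5) (3,0) (2,3) (6,6)
row 3: (3,1) (6,5) (0,0) (2,4) (5,6) (4,2) (1,3)
row 4: (2,6) (0,3) (1,1) (5,2) (4,5) (6,0) (3,4)
row 5: (1,0) (4,6) (6,2) (3,3) (2,1) (5,4) (0,5)
row 6: (4,3) (3,2) (2,5) (6,1) (0,4) (1,6) (5,0)
Orthogonality requires all 49 pairs distinct.
Check by first coordinate: for each symbol s of L1, list the L2 entries in the n cells where L1 = s; they must all differ.
  L1 = 0: L2 entries (in reading order) 6, 1, 2, 0, 3, 5, 4 — all 7 distinct ✓
  L1 = 1: L2 entries (in reading order) 2, 4, 5, 3, 1, 0, 6 — all 7 distinct ✓
  L1 = 2: L2 entries (in reading order) 0, 2, 3, 4, 6, 1, 5 — all 7 distinct ✓
  L1 = 3: L2 entries (in reading order) 5, 6, 0, 1, 4, 3, 2 — all 7 distinct ✓
  L1 = 4: L2 entries (in reading order) 1, 0, 4, 2, 5, 6, 3 — all 7 distinct ✓
  L1 = 5: L2 entries (in reading order) 3, 5, 1, 6, 2, 4, 0 — all 7 distinct ✓
  L1 = 6: L2 entries (in reading order) 4, 3, 6, 5, 0, 2, 1 — all 7 distinct ✓
Every symbol of L1 meets every symbol of L2 exactly once, so all 49 pairs are distinct (49 of 49).
Conclusion: YES.

YES


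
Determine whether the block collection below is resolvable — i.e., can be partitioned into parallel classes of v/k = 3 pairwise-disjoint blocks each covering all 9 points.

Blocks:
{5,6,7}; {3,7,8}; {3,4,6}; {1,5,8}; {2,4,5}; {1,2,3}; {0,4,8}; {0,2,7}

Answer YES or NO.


v = 9, block size k = 3, number of blocks = 8.
For resolvability, blocks must partition into parallel classes of size v/k = 3.
Total blocks must therefore be a multiple of 3: 8 = 3·2 + 2 ⇒ not divisible ✗.
Resolvable? NO.

NO


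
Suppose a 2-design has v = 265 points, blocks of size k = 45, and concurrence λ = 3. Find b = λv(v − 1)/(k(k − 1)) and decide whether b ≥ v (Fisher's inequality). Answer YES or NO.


b = λv(v − 1)/(k(k − 1)) = 3·265·264/(45·44) = 209880/1980 = 106.
Compare with v = 265: b < v, so Fisher's inequality fails.

NO


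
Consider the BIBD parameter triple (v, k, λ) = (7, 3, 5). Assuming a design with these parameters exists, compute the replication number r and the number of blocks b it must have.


Any 2-(v, k, λ) BIBD satisfies two necessary conditions:
  (i)  Each point sits in r blocks, and counting incidences through any fixed point gives r(k − 1) = λ(v − 1), so r = λ(v − 1)/(k − 1).
  (ii) Total incidences bk = vr, so b = vr/k.
Step 1: r = λ(v − 1)/(k − 1) = 5·(7 − 1)/(3 − 1) = 5·6/2 = 30/2 = 15.
Step 2: b = vr/k = 7·15/3 = 105/3 = 35.
Check integrality: r = 15 ∈ Z ✓, b = 35 ∈ Z ✓.
(These identities are necessary conditions: they determine r and b for any design with these parameters, but do not by themselves prove that one exists.)

r = 15, b = 35.


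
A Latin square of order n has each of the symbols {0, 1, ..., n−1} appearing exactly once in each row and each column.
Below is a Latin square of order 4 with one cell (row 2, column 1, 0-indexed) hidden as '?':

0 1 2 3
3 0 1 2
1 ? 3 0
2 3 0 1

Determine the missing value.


Row 2 contains symbols [0, 1, 3] — missing [2].
Column 1 contains symbols [0, 1, 3] — missing [2].
The missing symbol must appear in both missing sets; intersection = [2].
Therefore the hidden value is 2.

Missing value = 2.


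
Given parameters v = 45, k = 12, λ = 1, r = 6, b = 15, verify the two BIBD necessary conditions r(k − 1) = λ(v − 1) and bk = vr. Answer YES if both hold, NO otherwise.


Condition (i): r(k − 1) = 6·11 = 66; λ(v − 1) = 1·44 = 44. Match? NO.
Condition (ii): bk = 15·12 = 180; vr = 45·6 = 270. Match? NO.
Both conditions hold? NO.

NO


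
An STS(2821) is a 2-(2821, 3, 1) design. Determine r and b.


An STS(v) is a 2-(v, 3, 1) BIBD: block size k = 3, λ = 1.
Replication: r(k − 1) = λ(v − 1) ⇒ r·2 = 2821 − 1 = 2820 ⇒ r = 1410.
Block count: bk = vr ⇒ b·3 = 2821·1410 = 3977610 ⇒ b = 1325870.
(Check via b = v(v − 1)/6 = 2821·2820/6 = 7955220/6 = 1325870.)

r = 1410, b = 1325870.


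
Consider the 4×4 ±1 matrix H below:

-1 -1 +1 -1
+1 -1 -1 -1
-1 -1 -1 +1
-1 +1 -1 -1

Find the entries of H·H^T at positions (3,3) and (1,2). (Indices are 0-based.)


Row 1 of H: [1, -1, -1, -1].
Row 2 of H: [-1, -1, -1, 1].
Row 3 of H: [-1, 1, -1, -1].
(H·H^T)[3][3] = Σ_j H[3][j]·H[3][j] = (-1)² + (1)² + (-1)² + (-1)² = 1 + 1 + 1 + 1 = 4.
(H·H^T)[1][2] = Σ_j H[1][j]·H[2][j] = (1)·(-1) + (-1)·(-1) + (-1)·(-1) + (-1)·(1) = -1 + 1 + 1 + -1 = 0.
So rows 1 and 2 are orthogonal; the diagonal entry equals n = 4.

(3,3) entry = 4; (1,2) entry = 0.


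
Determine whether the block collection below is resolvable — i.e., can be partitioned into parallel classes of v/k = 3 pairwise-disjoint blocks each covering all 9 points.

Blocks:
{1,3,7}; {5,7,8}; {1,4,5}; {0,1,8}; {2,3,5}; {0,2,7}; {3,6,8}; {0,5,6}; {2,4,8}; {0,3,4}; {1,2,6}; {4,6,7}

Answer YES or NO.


v = 9, block size k = 3, number of blocks = 12.
For resolvability, blocks must partition into parallel classes of size v/k = 3.
Total blocks must therefore be a multiple of 3: 12 = 3·4 + 0 ⇒ divisible ✓.
Greedy packing gives 4 candidate class(es). Each should be a full parallel class (size 3, covers all 9 points).
  Class 1 (3 blocks): {1,3,7}; {0,5,6}; {2,4,8}. Points covered: [0, 1, 2, 3, 4, 5, 6, 7, 8].
  Class 2 (3 blocks): {5,7,8}; {0,3,4}; {1,2,6}. Points covered: [0, 1, 2, 3, 4, 5, 6, 7, 8].
  Class 3 (3 blocks): {1,4,5}; {0,2,7}; {3,6,8}. Points covered: [0, 1, 2, 3, 4, 5, 6, 7, 8].
  Class 4 (3 blocks): {0,1,8}; {2,3,5}; {4,6,7}. Points covered: [0, 1, 2, 3, 4, 5, 6, 7, 8].
All classes full (size 3)? YES. All classes cover every point? YES.
Resolvable? YES.

YES


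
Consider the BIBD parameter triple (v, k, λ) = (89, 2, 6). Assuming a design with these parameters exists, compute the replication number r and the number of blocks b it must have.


Any 2-(v, k, λ) BIBD satisfies two necessary conditions:
  (i)  Each point sits in r blocks, and counting incidences through any fixed point gives r(k − 1) = λ(v − 1), so r = λ(v − 1)/(k − 1).
  (ii) Total incidences bk = vr, so b = vr/k.
Step 1: r = λ(v − 1)/(k − 1) = 6·(89 − 1)/(2 − 1) = 6·88/1 = 528/1 = 528.
Step 2: b = vr/k = 89·528/2 = 46992/2 = 23496.
Check integrality: r = 528 ∈ Z ✓, b = 23496 ∈ Z ✓.
(These identities are necessary conditions: they determine r and b for any design with these parameters, but do not by themselves prove that one exists.)

r = 528, b = 23496.


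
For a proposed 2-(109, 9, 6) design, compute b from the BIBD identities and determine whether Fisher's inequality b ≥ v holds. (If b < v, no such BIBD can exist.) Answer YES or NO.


r = λ(v − 1)/(k − 1) = 6·108/8 = 81.
b = vr/k = 109·81/9 = 981.
Fisher's inequality: b ≥ v ⇔ 981 ≥ 109? YES.

YES


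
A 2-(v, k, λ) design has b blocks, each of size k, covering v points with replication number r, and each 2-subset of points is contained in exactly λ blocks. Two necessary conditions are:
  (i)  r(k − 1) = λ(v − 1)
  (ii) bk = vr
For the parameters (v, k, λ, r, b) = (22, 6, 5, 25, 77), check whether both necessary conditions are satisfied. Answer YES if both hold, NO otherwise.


Condition (i): r(k − 1) = 25·5 = 125; λ(v − 1) = 5·21 = 105. Match? NO.
Condition (ii): bk = 77·6 = 462; vr = 22·25 = 550. Match? NO.
Both conditions hold? NO.

NO


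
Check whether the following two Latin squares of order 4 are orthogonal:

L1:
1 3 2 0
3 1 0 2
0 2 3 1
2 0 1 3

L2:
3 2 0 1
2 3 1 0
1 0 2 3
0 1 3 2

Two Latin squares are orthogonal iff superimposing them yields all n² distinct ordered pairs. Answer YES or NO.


Form the n² = 16 superimposed pairs (L1[i][j], L2[i][j]), row by row (rows and columns indexed from 0):
row 0: (1,3) (3,2) (2,0) (0,1)
row 1: (3,2) (1,3) (0,1) (2,0)
row 2: (0,1) (2,0) (3,2) (1,3)
row 3: (2,0) (0,1) (1,3) (3,2)
Orthogonality requires all 16 pairs distinct.
But the pair (3,2) repeats: cell (0,1) has L1 = 3, L2 = 2, and cell (1,0) has L1 = 3, L2 = 2.
A repeated pair means some other pair never occurs (only 4 distinct pairs out of 16), so the squares are not orthogonal.
Conclusion: NO.

NO


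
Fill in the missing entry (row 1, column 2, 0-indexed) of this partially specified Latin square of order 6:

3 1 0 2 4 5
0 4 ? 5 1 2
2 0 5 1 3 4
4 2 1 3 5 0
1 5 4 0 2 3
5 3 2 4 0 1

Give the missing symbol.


Row 1 contains symbols [0, 1, 2, 4, 5] — missing [3].
Column 2 contains symbols [0, 1, 2, 4, 5] — missing [3].
The missing symbol must appear in both missing sets; intersection = [3].
Therefore the hidden value is 3.

Missing value = 3.


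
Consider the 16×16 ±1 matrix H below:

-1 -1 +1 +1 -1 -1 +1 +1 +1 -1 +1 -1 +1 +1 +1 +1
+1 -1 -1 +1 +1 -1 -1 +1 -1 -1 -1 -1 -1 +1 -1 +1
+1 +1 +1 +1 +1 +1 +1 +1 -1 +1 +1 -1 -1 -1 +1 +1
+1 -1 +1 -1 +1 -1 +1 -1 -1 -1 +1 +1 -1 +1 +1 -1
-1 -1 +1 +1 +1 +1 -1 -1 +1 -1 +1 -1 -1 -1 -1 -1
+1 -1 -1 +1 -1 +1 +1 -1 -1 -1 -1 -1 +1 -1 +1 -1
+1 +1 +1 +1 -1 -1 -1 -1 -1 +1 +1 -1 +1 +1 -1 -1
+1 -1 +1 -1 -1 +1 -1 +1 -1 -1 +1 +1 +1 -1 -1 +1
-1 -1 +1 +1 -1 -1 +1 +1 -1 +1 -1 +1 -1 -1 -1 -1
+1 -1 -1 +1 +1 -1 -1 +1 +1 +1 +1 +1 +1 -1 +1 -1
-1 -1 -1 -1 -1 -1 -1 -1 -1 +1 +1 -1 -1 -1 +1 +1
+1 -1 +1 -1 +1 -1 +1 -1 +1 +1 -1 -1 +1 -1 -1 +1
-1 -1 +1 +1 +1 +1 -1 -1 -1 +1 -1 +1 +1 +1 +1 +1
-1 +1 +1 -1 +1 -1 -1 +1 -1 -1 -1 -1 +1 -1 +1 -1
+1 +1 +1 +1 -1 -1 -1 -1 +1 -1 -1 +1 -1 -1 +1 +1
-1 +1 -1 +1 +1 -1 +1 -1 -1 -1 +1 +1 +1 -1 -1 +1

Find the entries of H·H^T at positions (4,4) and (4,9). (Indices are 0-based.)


Row 4 of H: [-1, -1, 1, 1, 1, 1, -1, -1, 1, -1, 1, -1, -1, -1, -1, -1].
Row 9 of H: [1, -1, -1, 1, 1, -1, -1, 1, 1, 1, 1, 1, 1, -1, 1, -1].
(H·H^T)[4][4] = Σ_j H[4][j]·H[4][j] = (-1)² + (-1)² + (1)² + (1)² + (1)² + (1)² + (-1)² + (-1)² + (1)² + (-1)² + (1)² + (-1)² + (-1)² + (-1)² + (-1)² + (-1)² = 1 + 1 + 1 + 1 + 1 + 1 + 1 + 1 + 1 + 1 + 1 + 1 + 1 + 1 + 1 + 1 = 16.
(H·H^T)[4][9] = Σ_j H[4][j]·H[9][j] = (-1)·(1) + (-1)·(-1) + (1)·(-1) + (1)·(1) + (1)·(1) + (1)·(-1) + (-1)·(-1) + (-1)·(1) + (1)·(1) + (-1)·(1) + (1)·(1) + (-1)·(1) + (-1)·(1) + (-1)·(-1) + (-1)·(1) + (-1)·(-1) = -1 + 1 + -1 + 1 + 1 + -1 + 1 + -1 + 1 + -1 + 1 + -1 + -1 + 1 + -1 + 1 = 0.
So rows 4 and 9 are orthogonal; the diagonal entry equals n = 16.

(4,4) entry = 16; (4,9) entry = 0.


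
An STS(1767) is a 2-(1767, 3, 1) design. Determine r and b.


An STS(v) is a 2-(v, 3, 1) BIBD: block size k = 3, λ = 1.
Replication: r(k − 1) = λ(v − 1) ⇒ r·2 = 1767 − 1 = 1766 ⇒ r = 883.
Block count: b = v(v − 1)/6 = 1767·1766/6 = 3120522/6 = 520087.

r = 883, b = 520087.


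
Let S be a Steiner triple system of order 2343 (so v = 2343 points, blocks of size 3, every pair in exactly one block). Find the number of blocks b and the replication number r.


An STS(v) is a 2-(v, 3, 1) BIBD: block size k = 3, λ = 1.
Replication: r(k − 1) = λ(v − 1) ⇒ r·2 = 2343 − 1 = 2342 ⇒ r = 1171.
Block count: b = v(v − 1)/6 = 2343·2342/6 = 5487306/6 = 914551.

r = 1171, b = 914551.


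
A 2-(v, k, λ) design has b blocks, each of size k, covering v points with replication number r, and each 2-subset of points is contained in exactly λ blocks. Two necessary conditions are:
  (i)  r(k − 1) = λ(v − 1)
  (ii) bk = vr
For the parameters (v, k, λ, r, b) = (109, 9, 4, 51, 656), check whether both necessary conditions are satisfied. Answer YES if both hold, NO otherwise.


Condition (i): r(k − 1) = 51·8 = 408; λ(v − 1) = 4·108 = 432. Match? NO.
Condition (ii): bk = 656·9 = 5904; vr = 109·51 = 5559. Match? NO.
Both conditions hold? NO.

NO


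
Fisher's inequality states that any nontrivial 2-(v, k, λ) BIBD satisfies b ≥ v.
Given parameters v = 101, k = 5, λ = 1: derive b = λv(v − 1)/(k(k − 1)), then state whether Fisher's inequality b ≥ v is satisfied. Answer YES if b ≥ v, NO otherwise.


b = λv(v − 1)/(k(k − 1)) = 1·101·100/(5·4) = 10100/20 = 505.
Compare with v = 101: b ≥ v, so Fisher's inequality holds.

YES


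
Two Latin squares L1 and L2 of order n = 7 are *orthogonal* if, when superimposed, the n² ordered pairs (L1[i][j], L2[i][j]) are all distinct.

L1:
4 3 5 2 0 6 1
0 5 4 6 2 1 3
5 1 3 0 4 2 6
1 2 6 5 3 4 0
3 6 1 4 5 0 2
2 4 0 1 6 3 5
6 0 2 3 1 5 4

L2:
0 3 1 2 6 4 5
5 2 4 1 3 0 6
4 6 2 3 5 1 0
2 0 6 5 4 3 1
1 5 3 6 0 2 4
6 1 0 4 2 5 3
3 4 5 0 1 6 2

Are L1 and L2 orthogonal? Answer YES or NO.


Form the n² = 49 superimposed pairs (L1[i][j], L2[i][j]), row by row (rows and columns indexed from 0):
row 0: (4,0) (3,3) (5,1) (2,2) (0,6) (6,4) (1,5)
row 1: (0,5) (5,2) (4,4) (6,1) (2,3) (1,0) (3,6)
row 2: (5,4) (1,6) (3,2) (0,3) (4,5) (2,1) (6,0)
row 3: (1,2) (2,0) (6,6) (5,5) (3,4) (4,3) (0,1)
row 4: (3,1) (6,5) (1,3) (4,6) (5,0) (0,2) (2,4)
row 5: (2,6) (4,1) (0,0) (1,4) (6,2) (3,5) (5,3)
row 6: (6,3) (0,4) (2,5) (3,0) (1,1) (5,6) (4,2)
Orthogonality requires all 49 pairs distinct.
Check by first coordinate: for each symbol s of L1, list the L2 entries in the n cells where L1 = s; they must all differ.
  L1 = 0: L2 entries (in reading order) 6, 5, 3, 1, 2, 0, 4 — all 7 distinct ✓
  L1 = 1: L2 entries (in reading order) 5, 0, 6, 2, 3, 4, 1 — all 7 distinct ✓
  L1 = 2: L2 entries (in reading order) 2, 3, 1, 0, 4, 6, 5 — all 7 distinct ✓
  L1 = 3: L2 entries (in reading order) 3, 6, 2, 4, 1, 5, 0 — all 7 distinct ✓
  L1 = 4: L2 entries (in reading order) 0, 4, 5, 3, 6, 1, 2 — all 7 distinct ✓
  L1 = 5: L2 entries (in reading order) 1, 2, 4, 5, 0, 3, 6 — all 7 distinct ✓
  L1 = 6: L2 entries (in reading order) 4, 1, 0, 6, 5, 2, 3 — all 7 distinct ✓
Every symbol of L1 meets every symbol of L2 exactly once, so all 49 pairs are distinct (49 of 49).
Conclusion: YES.

YES


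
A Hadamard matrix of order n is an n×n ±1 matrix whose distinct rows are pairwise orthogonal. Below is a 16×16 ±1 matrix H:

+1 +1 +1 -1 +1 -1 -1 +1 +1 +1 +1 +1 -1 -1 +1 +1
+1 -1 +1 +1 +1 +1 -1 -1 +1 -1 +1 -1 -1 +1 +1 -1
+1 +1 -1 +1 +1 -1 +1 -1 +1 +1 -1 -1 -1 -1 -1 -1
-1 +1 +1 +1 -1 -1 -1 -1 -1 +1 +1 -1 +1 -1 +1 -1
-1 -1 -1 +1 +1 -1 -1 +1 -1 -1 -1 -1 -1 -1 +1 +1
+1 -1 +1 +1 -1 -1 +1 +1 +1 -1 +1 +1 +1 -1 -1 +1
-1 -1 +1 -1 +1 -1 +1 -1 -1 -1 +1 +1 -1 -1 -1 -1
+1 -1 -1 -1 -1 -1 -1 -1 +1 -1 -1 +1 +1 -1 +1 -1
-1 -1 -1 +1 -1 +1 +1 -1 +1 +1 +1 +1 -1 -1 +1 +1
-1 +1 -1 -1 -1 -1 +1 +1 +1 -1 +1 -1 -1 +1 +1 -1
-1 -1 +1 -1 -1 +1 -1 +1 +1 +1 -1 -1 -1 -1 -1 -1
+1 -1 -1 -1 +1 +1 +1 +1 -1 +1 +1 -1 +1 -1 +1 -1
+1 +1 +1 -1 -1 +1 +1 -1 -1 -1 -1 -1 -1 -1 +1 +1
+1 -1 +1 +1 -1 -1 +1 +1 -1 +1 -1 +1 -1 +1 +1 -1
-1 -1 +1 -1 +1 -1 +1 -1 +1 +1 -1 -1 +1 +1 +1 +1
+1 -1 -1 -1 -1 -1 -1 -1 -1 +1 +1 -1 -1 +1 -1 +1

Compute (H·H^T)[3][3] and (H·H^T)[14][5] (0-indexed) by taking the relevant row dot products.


Row 3 of H: [-1, 1, 1, 1, -1, -1, -1, -1, -1, 1, 1, -1, 1, -1, 1, -1].
Row 5 of H: [1, -1, 1, 1, -1, -1, 1, 1, 1, -1, 1, 1, 1, -1, -1, 1].
Row 14 of H: [-1, -1, 1, -1, 1, -1, 1, -1, 1, 1, -1, -1, 1, 1, 1, 1].
(H·H^T)[3][3] = Σ_j H[3][j]·H[3][j] = (-1)² + (1)² + (1)² + (1)² + (-1)² + (-1)² + (-1)² + (-1)² + (-1)² + (1)² + (1)² + (-1)² + (1)² + (-1)² + (1)² + (-1)² = 1 + 1 + 1 + 1 + 1 + 1 + 1 + 1 + 1 + 1 + 1 + 1 + 1 + 1 + 1 + 1 = 16.
(H·H^T)[14][5] = Σ_j H[14][j]·H[5][j] = (-1)·(1) + (-1)·(-1) + (1)·(1) + (-1)·(1) + (1)·(-1) + (-1)·(-1) + (1)·(1) + (-1)·(1) + (1)·(1) + (1)·(-1) + (-1)·(1) + (-1)·(1) + (1)·(1) + (1)·(-1) + (1)·(-1) + (1)·(1) = -1 + 1 + 1 + -1 + -1 + 1 + 1 + -1 + 1 + -1 + -1 + -1 + 1 + -1 + -1 + 1 = -2.
Rows 14 and 5 are not orthogonal (dot product = -2 ≠ 0), so H is not a Hadamard matrix.

(3,3) entry = 16; (14,5) entry = -2.
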